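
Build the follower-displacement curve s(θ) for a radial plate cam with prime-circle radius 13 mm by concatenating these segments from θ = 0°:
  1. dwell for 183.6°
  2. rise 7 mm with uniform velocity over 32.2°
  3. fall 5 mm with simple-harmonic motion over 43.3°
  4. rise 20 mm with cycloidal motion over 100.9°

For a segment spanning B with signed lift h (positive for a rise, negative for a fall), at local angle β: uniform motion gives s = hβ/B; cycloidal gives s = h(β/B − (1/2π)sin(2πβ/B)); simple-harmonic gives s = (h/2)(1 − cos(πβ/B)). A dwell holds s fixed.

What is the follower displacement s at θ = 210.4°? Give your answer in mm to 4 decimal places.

seg 1 [0°–183.6°] dwell: s stays 0.0000
seg 2 [183.6°–215.8°] uniform, h=7: θ=210.4° here. β=26.8, B=32.2. 7·26.8/32.2 = 5.8261 → s = 5.8261

5.8261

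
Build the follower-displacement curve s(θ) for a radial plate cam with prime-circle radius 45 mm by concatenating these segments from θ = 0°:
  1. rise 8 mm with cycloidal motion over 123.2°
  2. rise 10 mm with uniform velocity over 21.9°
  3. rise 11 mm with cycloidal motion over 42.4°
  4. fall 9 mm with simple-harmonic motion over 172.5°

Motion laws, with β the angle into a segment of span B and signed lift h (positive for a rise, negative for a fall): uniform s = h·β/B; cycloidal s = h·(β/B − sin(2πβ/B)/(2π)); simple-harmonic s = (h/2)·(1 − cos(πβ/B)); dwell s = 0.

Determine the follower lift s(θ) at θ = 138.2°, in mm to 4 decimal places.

seg 1 [0°–123.2°] cycloidal, h=8: full span → s += 8 → s = 8.0000
seg 2 [123.2°–145.1°] uniform, h=10: θ=138.2° here. β=15, B=21.9. 10·15/21.9 = 6.8493 → s = 14.8493

14.8493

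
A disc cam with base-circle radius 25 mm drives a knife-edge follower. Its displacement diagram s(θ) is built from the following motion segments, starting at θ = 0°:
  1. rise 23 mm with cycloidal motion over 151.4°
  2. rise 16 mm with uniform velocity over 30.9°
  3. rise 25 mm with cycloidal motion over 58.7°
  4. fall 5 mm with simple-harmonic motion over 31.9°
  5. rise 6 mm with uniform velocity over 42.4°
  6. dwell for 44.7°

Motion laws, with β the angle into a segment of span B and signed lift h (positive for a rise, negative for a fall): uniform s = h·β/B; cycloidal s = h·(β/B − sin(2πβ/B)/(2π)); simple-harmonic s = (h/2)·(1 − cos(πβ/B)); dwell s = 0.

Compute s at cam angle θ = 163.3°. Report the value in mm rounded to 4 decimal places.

seg 1 [0°–151.4°] cycloidal, h=23: full span → s += 23 → s = 23.0000
seg 2 [151.4°–182.3°] uniform, h=16: θ=163.3° here. β=11.9, B=30.9. 16·11.9/30.9 = 6.1618 → s = 29.1618

29.1618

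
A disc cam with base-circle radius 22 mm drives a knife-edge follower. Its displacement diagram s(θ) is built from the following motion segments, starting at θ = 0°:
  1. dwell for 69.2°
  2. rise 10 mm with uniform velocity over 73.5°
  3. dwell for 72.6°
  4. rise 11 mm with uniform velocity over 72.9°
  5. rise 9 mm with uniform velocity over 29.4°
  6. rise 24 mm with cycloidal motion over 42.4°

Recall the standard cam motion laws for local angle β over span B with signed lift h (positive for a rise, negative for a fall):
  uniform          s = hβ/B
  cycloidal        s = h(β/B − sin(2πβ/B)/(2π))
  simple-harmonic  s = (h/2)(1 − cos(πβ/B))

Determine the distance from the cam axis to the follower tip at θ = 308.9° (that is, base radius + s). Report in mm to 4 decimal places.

seg 1 [0°–69.2°] dwell: s stays 0.0000
seg 2 [69.2°–142.7°] uniform, h=10: full span → s += 10 → s = 10.0000
seg 3 [142.7°–215.3°] dwell: s stays 10.0000
seg 4 [215.3°–288.2°] uniform, h=11: full span → s += 11 → s = 21.0000
seg 5 [288.2°–317.6°] uniform, h=9: θ=308.9° here. β=20.7, B=29.4. 9·20.7/29.4 = 6.3367 → s = 27.3367
radial distance = base radius + s = 22 + 27.3367 = 49.3367

49.3367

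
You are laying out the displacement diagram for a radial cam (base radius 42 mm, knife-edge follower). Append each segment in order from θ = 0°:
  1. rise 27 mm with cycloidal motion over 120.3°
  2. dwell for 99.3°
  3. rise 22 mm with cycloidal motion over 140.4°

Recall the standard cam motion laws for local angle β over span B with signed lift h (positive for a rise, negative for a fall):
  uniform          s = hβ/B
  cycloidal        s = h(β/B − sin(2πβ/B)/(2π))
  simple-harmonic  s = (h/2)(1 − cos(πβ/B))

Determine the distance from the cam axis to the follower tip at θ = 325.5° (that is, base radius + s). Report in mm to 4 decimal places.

seg 1 [0°–120.3°] cycloidal, h=27: full span → s += 27 → s = 27.0000
seg 2 [120.3°–219.6°] dwell: s stays 27.0000
seg 3 [219.6°–360°] cycloidal, h=22: θ=325.5° here. β=105.9, B=140.4. 22·(0.7543 − sin(2π·0.7543)/(2π)) = 20.0942 → s = 47.0942
radial distance = base radius + s = 42 + 47.0942 = 89.0942

89.0942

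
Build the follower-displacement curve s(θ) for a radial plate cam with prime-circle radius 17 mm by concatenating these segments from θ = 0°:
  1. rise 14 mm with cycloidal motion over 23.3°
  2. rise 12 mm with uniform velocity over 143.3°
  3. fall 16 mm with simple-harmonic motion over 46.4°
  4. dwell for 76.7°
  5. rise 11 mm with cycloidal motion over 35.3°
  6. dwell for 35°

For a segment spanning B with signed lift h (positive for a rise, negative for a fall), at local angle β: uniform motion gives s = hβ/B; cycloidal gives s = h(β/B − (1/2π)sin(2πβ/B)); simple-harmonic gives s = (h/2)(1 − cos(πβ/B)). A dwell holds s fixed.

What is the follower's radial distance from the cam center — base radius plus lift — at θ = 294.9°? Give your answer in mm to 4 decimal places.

seg 1 [0°–23.3°] cycloidal, h=14: full span → s += 14 → s = 14.0000
seg 2 [23.3°–166.6°] uniform, h=12: full span → s += 12 → s = 26.0000
seg 3 [166.6°–213°] simple-harmonic, h=-16: full span → s += -16 → s = 10.0000
seg 4 [213°–289.7°] dwell: s stays 10.0000
seg 5 [289.7°–325°] cycloidal, h=11: θ=294.9° here. β=5.2, B=35.3. 11·(0.1473 − sin(2π·0.1473)/(2π)) = 0.2216 → s = 10.2216
radial distance = base radius + s = 17 + 10.2216 = 27.2216

27.2216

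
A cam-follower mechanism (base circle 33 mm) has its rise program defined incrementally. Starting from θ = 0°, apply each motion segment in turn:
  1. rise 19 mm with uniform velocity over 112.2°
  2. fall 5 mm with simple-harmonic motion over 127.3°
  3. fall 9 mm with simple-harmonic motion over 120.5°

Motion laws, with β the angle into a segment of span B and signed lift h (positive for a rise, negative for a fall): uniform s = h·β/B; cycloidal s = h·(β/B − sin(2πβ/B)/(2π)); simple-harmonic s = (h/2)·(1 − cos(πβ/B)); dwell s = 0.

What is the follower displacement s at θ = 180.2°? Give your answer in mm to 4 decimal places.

seg 1 [0°–112.2°] uniform, h=19: full span → s += 19 → s = 19.0000
seg 2 [112.2°–239.5°] simple-harmonic, h=-5: θ=180.2° here. β=68, B=127.3. -5/2·(1 − cos(π·0.5342)) = -2.7679 → s = 16.2321

16.2321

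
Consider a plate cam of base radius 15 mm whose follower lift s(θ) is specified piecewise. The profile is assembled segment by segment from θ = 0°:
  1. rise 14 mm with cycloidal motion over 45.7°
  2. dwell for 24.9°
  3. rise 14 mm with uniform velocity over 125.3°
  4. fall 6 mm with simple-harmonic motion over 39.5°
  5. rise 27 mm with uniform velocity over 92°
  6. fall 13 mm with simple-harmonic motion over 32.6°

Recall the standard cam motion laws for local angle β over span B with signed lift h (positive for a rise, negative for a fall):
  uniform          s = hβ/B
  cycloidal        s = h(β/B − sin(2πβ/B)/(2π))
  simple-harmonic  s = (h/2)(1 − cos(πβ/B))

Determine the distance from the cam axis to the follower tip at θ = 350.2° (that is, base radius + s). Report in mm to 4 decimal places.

seg 1 [0°–45.7°] cycloidal, h=14: full span → s += 14 → s = 14.0000
seg 2 [45.7°–70.6°] dwell: s stays 14.0000
seg 3 [70.6°–195.9°] uniform, h=14: full span → s += 14 → s = 28.0000
seg 4 [195.9°–235.4°] simple-harmonic, h=-6: full span → s += -6 → s = 22.0000
seg 5 [235.4°–327.4°] uniform, h=27: full span → s += 27 → s = 49.0000
seg 6 [327.4°–360°] simple-harmonic, h=-13: θ=350.2° here. β=22.8, B=32.6. -13/2·(1 − cos(π·0.6994)) = -10.3105 → s = 38.6895
radial distance = base radius + s = 15 + 38.6895 = 53.6895

53.6895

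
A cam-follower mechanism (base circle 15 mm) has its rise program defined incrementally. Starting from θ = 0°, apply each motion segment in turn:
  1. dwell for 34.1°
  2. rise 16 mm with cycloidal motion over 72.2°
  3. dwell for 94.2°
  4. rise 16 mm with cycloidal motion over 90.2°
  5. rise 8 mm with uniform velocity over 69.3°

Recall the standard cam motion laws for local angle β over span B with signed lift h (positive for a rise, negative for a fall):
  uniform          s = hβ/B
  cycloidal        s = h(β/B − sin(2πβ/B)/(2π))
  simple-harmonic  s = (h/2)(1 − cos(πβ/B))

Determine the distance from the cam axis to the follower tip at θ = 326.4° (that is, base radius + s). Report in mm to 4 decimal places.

seg 1 [0°–34.1°] dwell: s stays 0.0000
seg 2 [34.1°–106.3°] cycloidal, h=16: full span → s += 16 → s = 16.0000
seg 3 [106.3°–200.5°] dwell: s stays 16.0000
seg 4 [200.5°–290.7°] cycloidal, h=16: full span → s += 16 → s = 32.0000
seg 5 [290.7°–360°] uniform, h=8: θ=326.4° here. β=35.7, B=69.3. 8·35.7/69.3 = 4.1212 → s = 36.1212
radial distance = base radius + s = 15 + 36.1212 = 51.1212

51.1212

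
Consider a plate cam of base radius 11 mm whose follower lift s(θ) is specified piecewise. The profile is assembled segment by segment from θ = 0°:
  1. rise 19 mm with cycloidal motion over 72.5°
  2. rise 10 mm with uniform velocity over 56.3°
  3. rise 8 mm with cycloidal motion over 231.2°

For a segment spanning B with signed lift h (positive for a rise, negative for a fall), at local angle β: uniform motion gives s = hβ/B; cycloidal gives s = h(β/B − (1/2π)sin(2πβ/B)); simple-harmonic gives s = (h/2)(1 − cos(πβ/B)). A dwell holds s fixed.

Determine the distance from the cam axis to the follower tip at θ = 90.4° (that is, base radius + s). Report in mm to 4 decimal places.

seg 1 [0°–72.5°] cycloidal, h=19: full span → s += 19 → s = 19.0000
seg 2 [72.5°–128.8°] uniform, h=10: θ=90.4° here. β=17.9, B=56.3. 10·17.9/56.3 = 3.1794 → s = 22.1794
radial distance = base radius + s = 11 + 22.1794 = 33.1794

33.1794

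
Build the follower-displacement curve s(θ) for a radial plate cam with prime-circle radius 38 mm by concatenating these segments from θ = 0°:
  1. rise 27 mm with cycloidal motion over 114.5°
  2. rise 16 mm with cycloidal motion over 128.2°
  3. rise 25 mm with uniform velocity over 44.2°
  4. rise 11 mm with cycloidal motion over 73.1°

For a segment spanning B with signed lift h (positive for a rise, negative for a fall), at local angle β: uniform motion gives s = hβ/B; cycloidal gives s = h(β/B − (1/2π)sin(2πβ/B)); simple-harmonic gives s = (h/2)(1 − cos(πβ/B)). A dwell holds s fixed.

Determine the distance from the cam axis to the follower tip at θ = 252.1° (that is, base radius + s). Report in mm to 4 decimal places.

seg 1 [0°–114.5°] cycloidal, h=27: full span → s += 27 → s = 27.0000
seg 2 [114.5°–242.7°] cycloidal, h=16: full span → s += 16 → s = 43.0000
seg 3 [242.7°–286.9°] uniform, h=25: θ=252.1° here. β=9.4, B=44.2. 25·9.4/44.2 = 5.3167 → s = 48.3167
radial distance = base radius + s = 38 + 48.3167 = 86.3167

86.3167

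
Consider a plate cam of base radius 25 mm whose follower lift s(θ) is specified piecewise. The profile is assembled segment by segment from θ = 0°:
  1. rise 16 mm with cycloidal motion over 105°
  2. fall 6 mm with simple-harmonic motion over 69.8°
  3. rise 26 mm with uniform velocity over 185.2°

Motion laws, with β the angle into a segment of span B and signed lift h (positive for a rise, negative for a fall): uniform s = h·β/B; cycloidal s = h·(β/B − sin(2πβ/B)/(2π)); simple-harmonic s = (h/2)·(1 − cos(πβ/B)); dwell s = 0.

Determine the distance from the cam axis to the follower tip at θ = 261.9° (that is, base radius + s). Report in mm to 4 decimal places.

seg 1 [0°–105°] cycloidal, h=16: full span → s += 16 → s = 16.0000
seg 2 [105°–174.8°] simple-harmonic, h=-6: full span → s += -6 → s = 10.0000
seg 3 [174.8°–360°] uniform, h=26: θ=261.9° here. β=87.1, B=185.2. 26·87.1/185.2 = 12.2279 → s = 22.2279
radial distance = base radius + s = 25 + 22.2279 = 47.2279

47.2279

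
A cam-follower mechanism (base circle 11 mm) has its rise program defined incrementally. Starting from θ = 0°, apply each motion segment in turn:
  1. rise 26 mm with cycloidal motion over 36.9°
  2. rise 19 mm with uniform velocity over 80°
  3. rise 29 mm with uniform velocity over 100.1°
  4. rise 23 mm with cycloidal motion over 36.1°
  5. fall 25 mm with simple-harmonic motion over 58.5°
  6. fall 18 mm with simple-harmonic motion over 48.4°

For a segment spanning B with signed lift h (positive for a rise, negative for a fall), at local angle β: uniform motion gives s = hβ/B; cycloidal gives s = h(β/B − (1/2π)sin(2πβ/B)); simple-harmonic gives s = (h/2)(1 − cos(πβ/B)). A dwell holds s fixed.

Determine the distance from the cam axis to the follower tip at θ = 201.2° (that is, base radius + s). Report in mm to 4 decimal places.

seg 1 [0°–36.9°] cycloidal, h=26: full span → s += 26 → s = 26.0000
seg 2 [36.9°–116.9°] uniform, h=19: full span → s += 19 → s = 45.0000
seg 3 [116.9°–217°] uniform, h=29: θ=201.2° here. β=84.3, B=100.1. 29·84.3/100.1 = 24.4226 → s = 69.4226
radial distance = base radius + s = 11 + 69.4226 = 80.4226

80.4226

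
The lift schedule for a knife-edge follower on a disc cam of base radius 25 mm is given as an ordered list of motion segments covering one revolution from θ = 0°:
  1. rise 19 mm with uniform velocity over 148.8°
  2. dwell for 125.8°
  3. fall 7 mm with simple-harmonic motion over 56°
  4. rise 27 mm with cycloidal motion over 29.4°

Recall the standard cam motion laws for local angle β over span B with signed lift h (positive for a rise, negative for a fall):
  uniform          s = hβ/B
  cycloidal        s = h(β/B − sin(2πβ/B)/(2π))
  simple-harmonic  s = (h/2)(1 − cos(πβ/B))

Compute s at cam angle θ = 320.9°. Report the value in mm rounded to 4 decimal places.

seg 1 [0°–148.8°] uniform, h=19: full span → s += 19 → s = 19.0000
seg 2 [148.8°–274.6°] dwell: s stays 19.0000
seg 3 [274.6°–330.6°] simple-harmonic, h=-7: θ=320.9° here. β=46.3, B=56. -7/2·(1 − cos(π·0.8268)) = -6.4945 → s = 12.5055

12.5055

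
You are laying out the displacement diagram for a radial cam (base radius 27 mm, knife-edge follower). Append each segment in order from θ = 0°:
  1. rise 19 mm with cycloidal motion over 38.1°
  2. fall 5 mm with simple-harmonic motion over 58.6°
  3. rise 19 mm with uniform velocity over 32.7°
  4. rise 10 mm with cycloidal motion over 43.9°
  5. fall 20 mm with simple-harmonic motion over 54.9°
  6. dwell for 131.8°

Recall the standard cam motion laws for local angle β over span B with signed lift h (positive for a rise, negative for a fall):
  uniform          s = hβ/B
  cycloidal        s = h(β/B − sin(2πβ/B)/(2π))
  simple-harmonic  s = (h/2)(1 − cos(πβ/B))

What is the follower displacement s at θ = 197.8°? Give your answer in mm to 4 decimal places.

seg 1 [0°–38.1°] cycloidal, h=19: full span → s += 19 → s = 19.0000
seg 2 [38.1°–96.7°] simple-harmonic, h=-5: full span → s += -5 → s = 14.0000
seg 3 [96.7°–129.4°] uniform, h=19: full span → s += 19 → s = 33.0000
seg 4 [129.4°–173.3°] cycloidal, h=10: full span → s += 10 → s = 43.0000
seg 5 [173.3°–228.2°] simple-harmonic, h=-20: θ=197.8° here. β=24.5, B=54.9. -20/2·(1 − cos(π·0.4463)) = -8.3199 → s = 34.6801

34.6801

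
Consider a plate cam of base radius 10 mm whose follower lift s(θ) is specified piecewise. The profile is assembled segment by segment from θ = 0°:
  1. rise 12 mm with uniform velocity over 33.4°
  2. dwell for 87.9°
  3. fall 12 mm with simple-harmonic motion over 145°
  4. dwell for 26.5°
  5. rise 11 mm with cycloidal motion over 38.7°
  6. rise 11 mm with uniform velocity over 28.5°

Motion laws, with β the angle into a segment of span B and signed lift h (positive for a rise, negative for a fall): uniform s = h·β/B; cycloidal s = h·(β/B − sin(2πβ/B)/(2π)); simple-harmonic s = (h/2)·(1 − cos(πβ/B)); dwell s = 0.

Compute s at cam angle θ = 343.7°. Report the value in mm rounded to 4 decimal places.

seg 1 [0°–33.4°] uniform, h=12: full span → s += 12 → s = 12.0000
seg 2 [33.4°–121.3°] dwell: s stays 12.0000
seg 3 [121.3°–266.3°] simple-harmonic, h=-12: full span → s += -12 → s = 0.0000
seg 4 [266.3°–292.8°] dwell: s stays 0.0000
seg 5 [292.8°–331.5°] cycloidal, h=11: full span → s += 11 → s = 11.0000
seg 6 [331.5°–360°] uniform, h=11: θ=343.7° here. β=12.2, B=28.5. 11·12.2/28.5 = 4.7088 → s = 15.7088

15.7088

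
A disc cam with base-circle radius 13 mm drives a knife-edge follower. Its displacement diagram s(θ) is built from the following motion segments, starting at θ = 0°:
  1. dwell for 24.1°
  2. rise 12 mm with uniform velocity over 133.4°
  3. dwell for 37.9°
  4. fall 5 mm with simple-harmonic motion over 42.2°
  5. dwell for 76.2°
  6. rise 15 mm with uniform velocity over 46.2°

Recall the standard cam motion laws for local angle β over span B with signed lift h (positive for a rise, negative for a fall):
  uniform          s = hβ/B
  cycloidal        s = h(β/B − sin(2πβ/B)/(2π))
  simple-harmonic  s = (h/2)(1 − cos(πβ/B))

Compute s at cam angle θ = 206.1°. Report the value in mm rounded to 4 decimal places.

seg 1 [0°–24.1°] dwell: s stays 0.0000
seg 2 [24.1°–157.5°] uniform, h=12: full span → s += 12 → s = 12.0000
seg 3 [157.5°–195.4°] dwell: s stays 12.0000
seg 4 [195.4°–237.6°] simple-harmonic, h=-5: θ=206.1° here. β=10.7, B=42.2. -5/2·(1 − cos(π·0.2536)) = -0.7521 → s = 11.2479

11.2479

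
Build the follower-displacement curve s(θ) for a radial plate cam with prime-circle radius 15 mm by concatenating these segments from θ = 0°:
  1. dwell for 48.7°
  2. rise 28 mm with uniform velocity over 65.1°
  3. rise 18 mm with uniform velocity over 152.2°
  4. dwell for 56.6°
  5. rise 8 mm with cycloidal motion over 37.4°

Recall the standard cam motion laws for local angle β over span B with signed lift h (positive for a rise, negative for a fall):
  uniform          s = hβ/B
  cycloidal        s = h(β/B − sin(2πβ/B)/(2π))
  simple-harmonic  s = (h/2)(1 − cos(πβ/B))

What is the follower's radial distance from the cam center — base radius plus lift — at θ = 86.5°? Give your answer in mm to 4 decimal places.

seg 1 [0°–48.7°] dwell: s stays 0.0000
seg 2 [48.7°–113.8°] uniform, h=28: θ=86.5° here. β=37.8, B=65.1. 28·37.8/65.1 = 16.2581 → s = 16.2581
radial distance = base radius + s = 15 + 16.2581 = 31.2581

31.2581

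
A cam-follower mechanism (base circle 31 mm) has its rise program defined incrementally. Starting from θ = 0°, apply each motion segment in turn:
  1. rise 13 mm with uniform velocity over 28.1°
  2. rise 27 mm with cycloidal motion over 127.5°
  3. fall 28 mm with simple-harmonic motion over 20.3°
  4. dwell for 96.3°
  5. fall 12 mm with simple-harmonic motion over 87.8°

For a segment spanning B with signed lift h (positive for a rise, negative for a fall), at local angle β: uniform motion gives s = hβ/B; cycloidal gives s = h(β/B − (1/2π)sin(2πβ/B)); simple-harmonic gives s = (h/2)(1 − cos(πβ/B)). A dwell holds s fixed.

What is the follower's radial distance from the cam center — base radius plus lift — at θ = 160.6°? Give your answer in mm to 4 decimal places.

seg 1 [0°–28.1°] uniform, h=13: full span → s += 13 → s = 13.0000
seg 2 [28.1°–155.6°] cycloidal, h=27: full span → s += 27 → s = 40.0000
seg 3 [155.6°–175.9°] simple-harmonic, h=-28: θ=160.6° here. β=5, B=20.3. -28/2·(1 − cos(π·0.2463)) = -3.9863 → s = 36.0137
radial distance = base radius + s = 31 + 36.0137 = 67.0137

67.0137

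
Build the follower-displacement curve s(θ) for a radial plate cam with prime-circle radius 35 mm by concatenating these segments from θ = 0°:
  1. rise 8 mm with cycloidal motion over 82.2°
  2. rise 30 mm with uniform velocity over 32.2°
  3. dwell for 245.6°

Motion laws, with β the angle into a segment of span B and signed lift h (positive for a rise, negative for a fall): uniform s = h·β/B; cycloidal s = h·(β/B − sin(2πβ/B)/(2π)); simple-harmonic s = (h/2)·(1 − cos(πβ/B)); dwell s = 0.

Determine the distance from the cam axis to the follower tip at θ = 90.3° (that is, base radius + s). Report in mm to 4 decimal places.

seg 1 [0°–82.2°] cycloidal, h=8: full span → s += 8 → s = 8.0000
seg 2 [82.2°–114.4°] uniform, h=30: θ=90.3° here. β=8.1, B=32.2. 30·8.1/32.2 = 7.5466 → s = 15.5466
radial distance = base radius + s = 35 + 15.5466 = 50.5466

50.5466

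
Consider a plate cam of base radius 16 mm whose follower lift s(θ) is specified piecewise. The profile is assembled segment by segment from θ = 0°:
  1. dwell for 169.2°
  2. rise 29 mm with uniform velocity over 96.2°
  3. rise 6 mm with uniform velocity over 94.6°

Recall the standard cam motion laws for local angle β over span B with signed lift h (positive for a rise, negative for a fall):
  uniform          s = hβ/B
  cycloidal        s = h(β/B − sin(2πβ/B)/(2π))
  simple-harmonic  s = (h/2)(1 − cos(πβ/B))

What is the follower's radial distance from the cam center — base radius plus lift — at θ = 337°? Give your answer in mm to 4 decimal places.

seg 1 [0°–169.2°] dwell: s stays 0.0000
seg 2 [169.2°–265.4°] uniform, h=29: full span → s += 29 → s = 29.0000
seg 3 [265.4°–360°] uniform, h=6: θ=337° here. β=71.6, B=94.6. 6·71.6/94.6 = 4.5412 → s = 33.5412
radial distance = base radius + s = 16 + 33.5412 = 49.5412

49.5412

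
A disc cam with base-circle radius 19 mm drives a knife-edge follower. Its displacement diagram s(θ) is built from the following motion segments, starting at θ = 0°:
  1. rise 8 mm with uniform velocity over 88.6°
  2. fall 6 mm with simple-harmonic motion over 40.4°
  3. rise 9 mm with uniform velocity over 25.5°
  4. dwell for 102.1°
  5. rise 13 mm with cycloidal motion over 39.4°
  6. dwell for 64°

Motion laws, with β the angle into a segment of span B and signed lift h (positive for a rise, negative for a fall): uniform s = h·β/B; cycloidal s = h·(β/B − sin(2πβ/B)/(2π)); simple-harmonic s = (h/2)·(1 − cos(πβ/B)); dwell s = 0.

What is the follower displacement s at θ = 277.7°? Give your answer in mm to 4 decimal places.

seg 1 [0°–88.6°] uniform, h=8: full span → s += 8 → s = 8.0000
seg 2 [88.6°–129°] simple-harmonic, h=-6: full span → s += -6 → s = 2.0000
seg 3 [129°–154.5°] uniform, h=9: full span → s += 9 → s = 11.0000
seg 4 [154.5°–256.6°] dwell: s stays 11.0000
seg 5 [256.6°–296°] cycloidal, h=13: θ=277.7° here. β=21.1, B=39.4. 13·(0.5355 − sin(2π·0.5355)/(2π)) = 7.4200 → s = 18.4200

18.4200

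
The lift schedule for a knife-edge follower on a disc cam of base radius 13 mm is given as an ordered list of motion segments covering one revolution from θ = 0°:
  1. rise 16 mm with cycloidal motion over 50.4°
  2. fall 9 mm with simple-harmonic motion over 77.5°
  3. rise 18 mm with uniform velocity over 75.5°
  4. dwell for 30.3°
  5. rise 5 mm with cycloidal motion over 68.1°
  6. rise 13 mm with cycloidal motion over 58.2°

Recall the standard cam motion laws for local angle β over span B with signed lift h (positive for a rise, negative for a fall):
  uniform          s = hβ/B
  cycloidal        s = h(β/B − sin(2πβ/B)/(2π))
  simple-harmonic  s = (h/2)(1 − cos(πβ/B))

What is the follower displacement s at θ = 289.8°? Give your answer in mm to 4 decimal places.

seg 1 [0°–50.4°] cycloidal, h=16: full span → s += 16 → s = 16.0000
seg 2 [50.4°–127.9°] simple-harmonic, h=-9: full span → s += -9 → s = 7.0000
seg 3 [127.9°–203.4°] uniform, h=18: full span → s += 18 → s = 25.0000
seg 4 [203.4°–233.7°] dwell: s stays 25.0000
seg 5 [233.7°–301.8°] cycloidal, h=5: θ=289.8° here. β=56.1, B=68.1. 5·(0.8238 − sin(2π·0.8238)/(2π)) = 4.8307 → s = 29.8307

29.8307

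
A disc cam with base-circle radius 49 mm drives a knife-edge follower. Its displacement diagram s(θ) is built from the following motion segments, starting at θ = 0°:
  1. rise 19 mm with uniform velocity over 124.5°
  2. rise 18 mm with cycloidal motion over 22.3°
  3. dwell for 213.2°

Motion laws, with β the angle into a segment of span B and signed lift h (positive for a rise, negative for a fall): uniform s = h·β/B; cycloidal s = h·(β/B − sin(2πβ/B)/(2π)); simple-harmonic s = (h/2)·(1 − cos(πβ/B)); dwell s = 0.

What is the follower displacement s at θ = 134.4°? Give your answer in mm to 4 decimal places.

seg 1 [0°–124.5°] uniform, h=19: full span → s += 19 → s = 19.0000
seg 2 [124.5°–146.8°] cycloidal, h=18: θ=134.4° here. β=9.9, B=22.3. 18·(0.4439 − sin(2π·0.4439)/(2π)) = 7.0028 → s = 26.0028

26.0028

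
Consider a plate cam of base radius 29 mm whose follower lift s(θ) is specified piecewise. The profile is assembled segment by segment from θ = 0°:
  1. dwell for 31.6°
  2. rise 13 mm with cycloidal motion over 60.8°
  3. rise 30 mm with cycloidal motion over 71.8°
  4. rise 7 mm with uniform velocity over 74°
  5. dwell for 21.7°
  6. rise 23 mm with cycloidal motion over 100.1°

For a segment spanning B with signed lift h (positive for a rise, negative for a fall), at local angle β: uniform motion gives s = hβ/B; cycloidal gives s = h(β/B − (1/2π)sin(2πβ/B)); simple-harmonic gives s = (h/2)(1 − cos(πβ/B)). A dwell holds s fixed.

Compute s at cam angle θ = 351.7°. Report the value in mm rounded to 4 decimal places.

seg 1 [0°–31.6°] dwell: s stays 0.0000
seg 2 [31.6°–92.4°] cycloidal, h=13: full span → s += 13 → s = 13.0000
seg 3 [92.4°–164.2°] cycloidal, h=30: full span → s += 30 → s = 43.0000
seg 4 [164.2°–238.2°] uniform, h=7: full span → s += 7 → s = 50.0000
seg 5 [238.2°–259.9°] dwell: s stays 50.0000
seg 6 [259.9°–360°] cycloidal, h=23: θ=351.7° here. β=91.8, B=100.1. 23·(0.9171 − sin(2π·0.9171)/(2π)) = 22.9149 → s = 72.9149

72.9149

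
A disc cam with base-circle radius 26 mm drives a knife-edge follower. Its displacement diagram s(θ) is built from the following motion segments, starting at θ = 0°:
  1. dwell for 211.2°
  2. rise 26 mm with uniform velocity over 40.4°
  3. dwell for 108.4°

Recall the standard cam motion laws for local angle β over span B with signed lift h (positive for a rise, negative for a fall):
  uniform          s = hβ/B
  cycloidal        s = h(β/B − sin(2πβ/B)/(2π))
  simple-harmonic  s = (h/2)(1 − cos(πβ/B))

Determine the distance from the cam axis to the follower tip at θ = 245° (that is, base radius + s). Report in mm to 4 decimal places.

seg 1 [0°–211.2°] dwell: s stays 0.0000
seg 2 [211.2°–251.6°] uniform, h=26: θ=245° here. β=33.8, B=40.4. 26·33.8/40.4 = 21.7525 → s = 21.7525
radial distance = base radius + s = 26 + 21.7525 = 47.7525

47.7525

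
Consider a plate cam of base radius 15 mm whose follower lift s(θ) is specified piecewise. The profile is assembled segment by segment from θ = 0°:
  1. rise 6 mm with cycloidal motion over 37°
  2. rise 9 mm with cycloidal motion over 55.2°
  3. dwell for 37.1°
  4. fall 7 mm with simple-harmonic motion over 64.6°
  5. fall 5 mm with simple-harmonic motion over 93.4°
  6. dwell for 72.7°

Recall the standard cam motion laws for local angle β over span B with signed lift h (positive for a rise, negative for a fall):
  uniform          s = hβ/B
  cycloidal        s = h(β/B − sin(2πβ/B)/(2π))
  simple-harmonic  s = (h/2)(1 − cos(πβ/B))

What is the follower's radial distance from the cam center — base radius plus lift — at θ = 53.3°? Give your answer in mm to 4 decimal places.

seg 1 [0°–37°] cycloidal, h=6: full span → s += 6 → s = 6.0000
seg 2 [37°–92.2°] cycloidal, h=9: θ=53.3° here. β=16.3, B=55.2. 9·(0.2953 − sin(2π·0.2953)/(2π)) = 1.2828 → s = 7.2828
radial distance = base radius + s = 15 + 7.2828 = 22.2828

22.2828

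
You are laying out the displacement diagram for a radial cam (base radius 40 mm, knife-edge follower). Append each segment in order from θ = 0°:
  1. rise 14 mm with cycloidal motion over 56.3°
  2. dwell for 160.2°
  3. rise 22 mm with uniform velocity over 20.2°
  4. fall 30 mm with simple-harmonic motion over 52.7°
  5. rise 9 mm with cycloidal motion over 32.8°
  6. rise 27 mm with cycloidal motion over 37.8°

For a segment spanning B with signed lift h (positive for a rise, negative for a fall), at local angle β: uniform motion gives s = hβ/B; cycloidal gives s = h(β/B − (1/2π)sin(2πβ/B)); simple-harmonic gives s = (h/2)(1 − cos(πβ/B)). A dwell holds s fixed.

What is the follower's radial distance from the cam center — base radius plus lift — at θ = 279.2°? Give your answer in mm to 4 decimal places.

seg 1 [0°–56.3°] cycloidal, h=14: full span → s += 14 → s = 14.0000
seg 2 [56.3°–216.5°] dwell: s stays 14.0000
seg 3 [216.5°–236.7°] uniform, h=22: full span → s += 22 → s = 36.0000
seg 4 [236.7°–289.4°] simple-harmonic, h=-30: θ=279.2° here. β=42.5, B=52.7. -30/2·(1 − cos(π·0.8065)) = -27.3115 → s = 8.6885
radial distance = base radius + s = 40 + 8.6885 = 48.6885

48.6885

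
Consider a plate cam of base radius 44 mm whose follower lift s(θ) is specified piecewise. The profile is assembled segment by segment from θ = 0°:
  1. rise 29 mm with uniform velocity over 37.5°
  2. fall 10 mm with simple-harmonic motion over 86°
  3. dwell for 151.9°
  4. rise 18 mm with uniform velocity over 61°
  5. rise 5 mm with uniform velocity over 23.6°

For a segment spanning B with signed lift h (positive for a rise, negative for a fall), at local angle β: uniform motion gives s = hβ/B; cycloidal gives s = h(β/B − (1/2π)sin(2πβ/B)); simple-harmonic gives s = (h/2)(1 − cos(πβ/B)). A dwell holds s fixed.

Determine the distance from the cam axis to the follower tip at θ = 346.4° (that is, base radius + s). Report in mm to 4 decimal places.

seg 1 [0°–37.5°] uniform, h=29: full span → s += 29 → s = 29.0000
seg 2 [37.5°–123.5°] simple-harmonic, h=-10: full span → s += -10 → s = 19.0000
seg 3 [123.5°–275.4°] dwell: s stays 19.0000
seg 4 [275.4°–336.4°] uniform, h=18: full span → s += 18 → s = 37.0000
seg 5 [336.4°–360°] uniform, h=5: θ=346.4° here. β=10, B=23.6. 5·10/23.6 = 2.1186 → s = 39.1186
radial distance = base radius + s = 44 + 39.1186 = 83.1186

83.1186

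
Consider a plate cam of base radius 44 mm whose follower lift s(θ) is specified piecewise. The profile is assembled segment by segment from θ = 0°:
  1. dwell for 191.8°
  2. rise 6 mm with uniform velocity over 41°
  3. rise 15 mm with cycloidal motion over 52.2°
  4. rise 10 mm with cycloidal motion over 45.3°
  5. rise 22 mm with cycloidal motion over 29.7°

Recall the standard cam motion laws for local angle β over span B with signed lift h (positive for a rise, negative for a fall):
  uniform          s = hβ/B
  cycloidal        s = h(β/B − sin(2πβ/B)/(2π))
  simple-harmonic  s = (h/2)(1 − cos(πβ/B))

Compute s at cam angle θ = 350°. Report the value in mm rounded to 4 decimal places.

seg 1 [0°–191.8°] dwell: s stays 0.0000
seg 2 [191.8°–232.8°] uniform, h=6: full span → s += 6 → s = 6.0000
seg 3 [232.8°–285°] cycloidal, h=15: full span → s += 15 → s = 21.0000
seg 4 [285°–330.3°] cycloidal, h=10: full span → s += 10 → s = 31.0000
seg 5 [330.3°–360°] cycloidal, h=22: θ=350° here. β=19.7, B=29.7. 22·(0.6633 − sin(2π·0.6633)/(2π)) = 17.5872 → s = 48.5872

48.5872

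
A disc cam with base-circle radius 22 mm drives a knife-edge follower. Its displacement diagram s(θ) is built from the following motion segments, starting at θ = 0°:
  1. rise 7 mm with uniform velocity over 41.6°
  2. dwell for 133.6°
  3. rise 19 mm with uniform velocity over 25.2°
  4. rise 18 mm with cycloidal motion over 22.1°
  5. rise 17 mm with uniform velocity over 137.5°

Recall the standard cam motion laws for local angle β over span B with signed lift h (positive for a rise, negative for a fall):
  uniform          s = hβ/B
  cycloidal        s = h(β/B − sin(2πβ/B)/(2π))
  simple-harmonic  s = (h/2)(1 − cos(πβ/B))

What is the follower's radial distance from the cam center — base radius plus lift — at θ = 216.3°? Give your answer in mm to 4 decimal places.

seg 1 [0°–41.6°] uniform, h=7: full span → s += 7 → s = 7.0000
seg 2 [41.6°–175.2°] dwell: s stays 7.0000
seg 3 [175.2°–200.4°] uniform, h=19: full span → s += 19 → s = 26.0000
seg 4 [200.4°–222.5°] cycloidal, h=18: θ=216.3° here. β=15.9, B=22.1. 18·(0.7195 − sin(2π·0.7195)/(2π)) = 15.7624 → s = 41.7624
radial distance = base radius + s = 22 + 41.7624 = 63.7624

63.7624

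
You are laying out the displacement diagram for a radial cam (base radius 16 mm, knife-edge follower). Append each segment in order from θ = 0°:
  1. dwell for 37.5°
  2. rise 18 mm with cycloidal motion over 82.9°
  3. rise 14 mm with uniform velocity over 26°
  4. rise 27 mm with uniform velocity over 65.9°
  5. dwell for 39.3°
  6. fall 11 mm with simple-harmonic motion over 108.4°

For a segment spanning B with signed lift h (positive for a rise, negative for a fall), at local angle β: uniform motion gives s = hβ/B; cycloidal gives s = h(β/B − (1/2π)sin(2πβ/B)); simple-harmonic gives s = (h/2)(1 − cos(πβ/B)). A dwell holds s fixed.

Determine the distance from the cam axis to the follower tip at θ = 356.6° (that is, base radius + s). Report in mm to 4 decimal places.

seg 1 [0°–37.5°] dwell: s stays 0.0000
seg 2 [37.5°–120.4°] cycloidal, h=18: full span → s += 18 → s = 18.0000
seg 3 [120.4°–146.4°] uniform, h=14: full span → s += 14 → s = 32.0000
seg 4 [146.4°–212.3°] uniform, h=27: full span → s += 27 → s = 59.0000
seg 5 [212.3°–251.6°] dwell: s stays 59.0000
seg 6 [251.6°–360°] simple-harmonic, h=-11: θ=356.6° here. β=105, B=108.4. -11/2·(1 − cos(π·0.9686)) = -10.9733 → s = 48.0267
radial distance = base radius + s = 16 + 48.0267 = 64.0267

64.0267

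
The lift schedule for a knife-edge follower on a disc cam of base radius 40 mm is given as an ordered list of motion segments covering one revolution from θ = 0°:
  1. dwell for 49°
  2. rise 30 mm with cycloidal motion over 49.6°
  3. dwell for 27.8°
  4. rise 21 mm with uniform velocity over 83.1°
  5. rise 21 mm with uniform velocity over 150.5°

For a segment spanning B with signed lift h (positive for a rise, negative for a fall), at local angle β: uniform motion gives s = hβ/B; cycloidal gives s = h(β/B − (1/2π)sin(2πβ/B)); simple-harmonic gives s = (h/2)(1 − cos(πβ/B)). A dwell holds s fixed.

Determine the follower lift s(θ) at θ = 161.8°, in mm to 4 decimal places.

seg 1 [0°–49°] dwell: s stays 0.0000
seg 2 [49°–98.6°] cycloidal, h=30: full span → s += 30 → s = 30.0000
seg 3 [98.6°–126.4°] dwell: s stays 30.0000
seg 4 [126.4°–209.5°] uniform, h=21: θ=161.8° here. β=35.4, B=83.1. 21·35.4/83.1 = 8.9458 → s = 38.9458

38.9458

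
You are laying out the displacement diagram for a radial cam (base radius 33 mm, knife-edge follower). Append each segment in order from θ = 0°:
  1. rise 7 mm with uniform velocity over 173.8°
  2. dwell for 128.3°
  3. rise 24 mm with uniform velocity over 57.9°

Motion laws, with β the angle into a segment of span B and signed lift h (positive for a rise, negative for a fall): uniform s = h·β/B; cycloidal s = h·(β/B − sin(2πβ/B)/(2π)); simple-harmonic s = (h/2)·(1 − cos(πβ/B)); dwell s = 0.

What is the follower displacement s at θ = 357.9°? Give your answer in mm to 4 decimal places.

seg 1 [0°–173.8°] uniform, h=7: full span → s += 7 → s = 7.0000
seg 2 [173.8°–302.1°] dwell: s stays 7.0000
seg 3 [302.1°–360°] uniform, h=24: θ=357.9° here. β=55.8, B=57.9. 24·55.8/57.9 = 23.1295 → s = 30.1295

30.1295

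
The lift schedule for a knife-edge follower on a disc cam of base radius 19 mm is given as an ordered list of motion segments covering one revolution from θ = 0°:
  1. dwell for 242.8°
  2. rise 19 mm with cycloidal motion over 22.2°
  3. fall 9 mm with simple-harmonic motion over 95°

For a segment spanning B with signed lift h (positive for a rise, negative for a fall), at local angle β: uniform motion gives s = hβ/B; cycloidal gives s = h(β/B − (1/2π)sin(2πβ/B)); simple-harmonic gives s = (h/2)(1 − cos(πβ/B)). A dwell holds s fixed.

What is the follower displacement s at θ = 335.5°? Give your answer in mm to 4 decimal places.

seg 1 [0°–242.8°] dwell: s stays 0.0000
seg 2 [242.8°–265°] cycloidal, h=19: full span → s += 19 → s = 19.0000
seg 3 [265°–360°] simple-harmonic, h=-9: θ=335.5° here. β=70.5, B=95. -9/2·(1 − cos(π·0.7421)) = -7.6021 → s = 11.3979

11.3979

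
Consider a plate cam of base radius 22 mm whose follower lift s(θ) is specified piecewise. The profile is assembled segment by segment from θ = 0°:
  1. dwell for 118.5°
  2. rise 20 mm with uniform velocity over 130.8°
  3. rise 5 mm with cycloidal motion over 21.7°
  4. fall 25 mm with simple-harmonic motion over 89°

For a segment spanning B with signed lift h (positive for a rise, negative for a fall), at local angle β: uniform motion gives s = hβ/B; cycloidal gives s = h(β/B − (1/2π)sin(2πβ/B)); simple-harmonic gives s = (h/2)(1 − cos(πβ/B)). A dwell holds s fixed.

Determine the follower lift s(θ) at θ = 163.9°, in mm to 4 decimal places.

seg 1 [0°–118.5°] dwell: s stays 0.0000
seg 2 [118.5°–249.3°] uniform, h=20: θ=163.9° here. β=45.4, B=130.8. 20·45.4/130.8 = 6.9419 → s = 6.9419

6.9419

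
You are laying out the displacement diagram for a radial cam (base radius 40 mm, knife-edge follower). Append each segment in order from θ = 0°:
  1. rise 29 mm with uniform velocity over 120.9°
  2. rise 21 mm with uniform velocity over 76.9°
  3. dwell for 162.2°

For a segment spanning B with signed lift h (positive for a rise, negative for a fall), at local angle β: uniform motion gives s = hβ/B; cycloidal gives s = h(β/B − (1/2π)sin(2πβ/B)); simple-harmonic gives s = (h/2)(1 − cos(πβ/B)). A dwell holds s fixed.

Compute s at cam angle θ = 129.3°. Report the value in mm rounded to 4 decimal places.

seg 1 [0°–120.9°] uniform, h=29: full span → s += 29 → s = 29.0000
seg 2 [120.9°–197.8°] uniform, h=21: θ=129.3° here. β=8.4, B=76.9. 21·8.4/76.9 = 2.2939 → s = 31.2939

31.2939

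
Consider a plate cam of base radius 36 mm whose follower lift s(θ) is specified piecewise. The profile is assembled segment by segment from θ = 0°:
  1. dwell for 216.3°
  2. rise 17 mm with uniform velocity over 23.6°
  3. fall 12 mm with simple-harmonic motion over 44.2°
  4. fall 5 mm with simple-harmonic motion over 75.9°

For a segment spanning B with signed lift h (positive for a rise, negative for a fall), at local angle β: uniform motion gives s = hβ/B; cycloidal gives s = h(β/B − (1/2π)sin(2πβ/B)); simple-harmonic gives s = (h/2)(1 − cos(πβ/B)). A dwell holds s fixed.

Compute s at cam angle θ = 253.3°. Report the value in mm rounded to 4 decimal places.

seg 1 [0°–216.3°] dwell: s stays 0.0000
seg 2 [216.3°–239.9°] uniform, h=17: full span → s += 17 → s = 17.0000
seg 3 [239.9°–284.1°] simple-harmonic, h=-12: θ=253.3° here. β=13.4, B=44.2. -12/2·(1 − cos(π·0.3032)) = -2.5218 → s = 14.4782

14.4782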